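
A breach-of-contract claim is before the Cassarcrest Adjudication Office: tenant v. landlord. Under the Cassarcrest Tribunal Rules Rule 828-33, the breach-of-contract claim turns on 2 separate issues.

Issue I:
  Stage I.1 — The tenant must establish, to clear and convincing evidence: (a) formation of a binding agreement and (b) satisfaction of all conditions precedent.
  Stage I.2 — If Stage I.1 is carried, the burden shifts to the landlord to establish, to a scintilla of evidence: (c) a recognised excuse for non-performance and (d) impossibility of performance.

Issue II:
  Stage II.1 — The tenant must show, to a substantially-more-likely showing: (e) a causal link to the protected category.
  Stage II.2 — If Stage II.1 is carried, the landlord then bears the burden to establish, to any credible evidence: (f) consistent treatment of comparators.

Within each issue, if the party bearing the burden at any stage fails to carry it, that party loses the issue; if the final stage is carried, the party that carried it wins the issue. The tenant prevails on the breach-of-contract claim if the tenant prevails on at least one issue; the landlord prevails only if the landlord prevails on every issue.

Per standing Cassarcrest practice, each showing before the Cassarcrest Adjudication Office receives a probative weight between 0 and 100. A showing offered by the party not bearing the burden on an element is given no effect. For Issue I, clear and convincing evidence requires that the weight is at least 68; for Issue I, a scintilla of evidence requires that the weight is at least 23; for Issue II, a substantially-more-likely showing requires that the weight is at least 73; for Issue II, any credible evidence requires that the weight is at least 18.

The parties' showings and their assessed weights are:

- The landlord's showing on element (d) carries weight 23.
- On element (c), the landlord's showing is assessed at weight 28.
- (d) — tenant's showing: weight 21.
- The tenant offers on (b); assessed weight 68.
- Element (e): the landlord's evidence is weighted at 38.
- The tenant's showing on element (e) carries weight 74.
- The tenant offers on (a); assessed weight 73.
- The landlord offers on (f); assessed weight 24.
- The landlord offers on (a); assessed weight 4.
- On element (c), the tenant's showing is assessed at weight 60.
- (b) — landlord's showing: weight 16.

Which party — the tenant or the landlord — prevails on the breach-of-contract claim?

— Issue I —
Stage I.1 (tenant, clear and convincing evidence, weight is at least 68): (a) 73 (landlord's 4 disregarded) ≥ 68 — meets; (b) 68 (landlord's 16 disregarded) ≥ 68 — meets.
  Stage I.1 is satisfied; the onus moves to the landlord.
Stage I.2 (landlord, a scintilla of evidence, weight is at least 23): (c) 28 (tenant's 60 disregarded) ≥ 23 — meets; (d) 23 (tenant's 21 disregarded) ≥ 23 — meets.
  Stage I.2 carried; the final stage is satisfied.
With every stage satisfied, the landlord prevails on this issue.
— Issue II —
Stage II.1 — burden on tenant; standard: a substantially-more-likely showing (weight is at least 73).
    (e): 74 (landlord's 38 disregarded) ≥ 73 [met]
  Stage II.1 carried; the burden shifts to the landlord.
Stage II.2 — burden on landlord; standard: any credible evidence (weight is at least 18).
    (f): 24 ≥ 18 [met]
  The landlord carries the last stage.
With every stage satisfied, the landlord prevails on this issue.
Per-issue: Issue I → landlord; Issue II → landlord. The tenant must prevail on at least one issue; overall, the landlord prevails.

landlord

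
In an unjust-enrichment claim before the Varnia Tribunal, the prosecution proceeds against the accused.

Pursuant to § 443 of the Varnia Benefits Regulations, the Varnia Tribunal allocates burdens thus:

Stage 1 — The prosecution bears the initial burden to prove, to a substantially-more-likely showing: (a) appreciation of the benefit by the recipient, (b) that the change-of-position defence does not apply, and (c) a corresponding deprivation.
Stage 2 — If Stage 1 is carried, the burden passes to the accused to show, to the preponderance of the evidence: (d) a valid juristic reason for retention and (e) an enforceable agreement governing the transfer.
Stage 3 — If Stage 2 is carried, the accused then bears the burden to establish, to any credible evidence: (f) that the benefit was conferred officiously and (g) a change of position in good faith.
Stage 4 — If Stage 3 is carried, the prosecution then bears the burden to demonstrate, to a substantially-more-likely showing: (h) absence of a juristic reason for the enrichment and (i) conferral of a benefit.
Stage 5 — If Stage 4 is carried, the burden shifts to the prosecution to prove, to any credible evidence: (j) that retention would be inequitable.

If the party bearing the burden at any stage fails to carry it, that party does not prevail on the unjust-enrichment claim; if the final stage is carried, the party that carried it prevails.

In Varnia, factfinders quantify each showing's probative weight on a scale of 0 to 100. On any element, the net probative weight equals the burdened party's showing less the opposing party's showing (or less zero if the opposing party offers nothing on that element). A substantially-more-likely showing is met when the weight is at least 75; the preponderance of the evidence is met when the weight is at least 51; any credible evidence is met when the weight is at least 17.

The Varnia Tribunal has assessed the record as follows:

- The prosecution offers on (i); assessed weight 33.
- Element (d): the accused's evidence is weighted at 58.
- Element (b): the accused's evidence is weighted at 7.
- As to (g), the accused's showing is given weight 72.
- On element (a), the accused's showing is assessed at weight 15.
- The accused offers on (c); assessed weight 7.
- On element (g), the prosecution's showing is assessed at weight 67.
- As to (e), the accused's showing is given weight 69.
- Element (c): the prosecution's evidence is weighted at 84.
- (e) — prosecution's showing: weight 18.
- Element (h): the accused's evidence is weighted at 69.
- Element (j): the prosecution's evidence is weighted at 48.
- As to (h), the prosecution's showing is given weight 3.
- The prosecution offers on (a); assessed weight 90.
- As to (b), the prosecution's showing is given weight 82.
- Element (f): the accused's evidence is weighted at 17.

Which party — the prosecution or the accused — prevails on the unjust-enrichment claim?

prosecution

At Stage 1 the prosecution must meet a substantially-more-likely showing (weight is at least 75): on (a) the weight is 90 less the opposing 15 gives net 75, which does reach 75, so (a) meets the standard; on (b) the weight is 82 less the opposing 7 gives net 75, ≥ 75, so (b) meets the standard; on (c) the weight is 84 less the opposing 7 gives net 77, which does reach 75, so (c) meets the standard.
  All elements met. The burden passes to the accused.
At Stage 2 the accused must meet the preponderance of the evidence (weight is at least 51): on (d) the weight is 58, which does reach 51, so (d) meets the standard; on (e) the weight is 69 less the opposing 18 gives net 51, which does reach 51, so (e) meets the standard.
  Stage 2 carried; the burden remains with the accused.
At Stage 3 the accused must meet any credible evidence (weight is at least 17): on (f) the weight is 17, which does reach 17, so (f) meets the standard; on (g) the weight is 72 less the opposing 67 gives net 5, which does not reach 17, so (g) does not meet the standard.
  Not every element is met, so the accused fails to carry Stage 3.
The prosecution prevails.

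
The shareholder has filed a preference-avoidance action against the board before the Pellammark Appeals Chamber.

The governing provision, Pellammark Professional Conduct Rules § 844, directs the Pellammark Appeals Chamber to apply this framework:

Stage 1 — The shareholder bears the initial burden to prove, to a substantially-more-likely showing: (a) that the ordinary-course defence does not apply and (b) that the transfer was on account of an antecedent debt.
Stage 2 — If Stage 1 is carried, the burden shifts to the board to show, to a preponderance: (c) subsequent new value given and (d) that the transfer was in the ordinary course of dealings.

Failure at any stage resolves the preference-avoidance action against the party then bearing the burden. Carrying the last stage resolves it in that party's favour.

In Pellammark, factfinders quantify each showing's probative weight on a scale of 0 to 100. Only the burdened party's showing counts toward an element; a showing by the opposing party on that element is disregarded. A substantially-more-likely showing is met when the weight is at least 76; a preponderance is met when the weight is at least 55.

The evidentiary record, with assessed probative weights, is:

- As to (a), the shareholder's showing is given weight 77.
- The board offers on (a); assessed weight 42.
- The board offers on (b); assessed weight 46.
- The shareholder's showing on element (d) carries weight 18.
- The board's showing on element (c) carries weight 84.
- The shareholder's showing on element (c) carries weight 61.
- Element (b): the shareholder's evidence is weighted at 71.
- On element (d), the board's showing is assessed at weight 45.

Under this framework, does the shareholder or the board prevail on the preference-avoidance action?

board

At Stage 1 the shareholder must meet a substantially-more-likely showing (weight is at least 76): on (a) the weight is 77 (the board's 42 is given no effect), ≥ 76, so (a) meets the standard; on (b) the weight is 71 (the board's 46 is given no effect), which does not reach 76, so (b) does not meet the standard.
  Not every element is met, so the shareholder fails to carry Stage 1.
The board prevails.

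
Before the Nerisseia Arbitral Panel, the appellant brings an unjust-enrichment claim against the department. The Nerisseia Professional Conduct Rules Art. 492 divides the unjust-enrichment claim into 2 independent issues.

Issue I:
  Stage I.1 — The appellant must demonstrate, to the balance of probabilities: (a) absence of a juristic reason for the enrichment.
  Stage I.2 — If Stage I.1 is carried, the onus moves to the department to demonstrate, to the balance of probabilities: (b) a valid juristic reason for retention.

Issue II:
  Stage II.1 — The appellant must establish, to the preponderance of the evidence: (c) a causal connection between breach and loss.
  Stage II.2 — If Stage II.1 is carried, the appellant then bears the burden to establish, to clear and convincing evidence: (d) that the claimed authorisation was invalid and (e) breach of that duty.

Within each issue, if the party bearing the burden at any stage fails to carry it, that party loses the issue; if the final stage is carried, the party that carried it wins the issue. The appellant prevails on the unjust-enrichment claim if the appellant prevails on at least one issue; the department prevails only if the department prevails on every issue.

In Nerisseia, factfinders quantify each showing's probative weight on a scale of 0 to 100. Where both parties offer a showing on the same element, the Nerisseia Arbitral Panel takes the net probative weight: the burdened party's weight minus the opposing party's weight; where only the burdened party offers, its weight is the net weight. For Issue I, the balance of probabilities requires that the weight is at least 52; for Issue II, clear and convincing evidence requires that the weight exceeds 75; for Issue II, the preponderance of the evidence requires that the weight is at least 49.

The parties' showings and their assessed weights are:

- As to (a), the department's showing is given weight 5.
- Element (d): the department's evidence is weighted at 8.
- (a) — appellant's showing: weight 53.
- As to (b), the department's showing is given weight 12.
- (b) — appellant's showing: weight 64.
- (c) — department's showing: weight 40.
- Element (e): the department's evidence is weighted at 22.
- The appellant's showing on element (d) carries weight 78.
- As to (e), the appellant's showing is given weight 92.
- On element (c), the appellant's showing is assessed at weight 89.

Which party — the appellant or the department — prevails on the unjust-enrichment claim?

department

— Issue I —
Stage I.1 — burden on appellant; standard: the balance of probabilities (weight is at least 52).
    (a): 53 − 5 = 48 < 52 [not met]
  Stage I.1 not carried; the appellant fails its burden.
The analysis ends at Stage I.1; the department prevails on this issue.
— Issue II —
Stage II.1 — burden on appellant; standard: the preponderance of the evidence (weight is at least 49).
    (c): 89 − 40 = 49 ≥ 49 [met]
  Stage II.1 is satisfied; the appellant continues to bear the burden.
Stage II.2 — burden on appellant; standard: clear and convincing evidence (weight exceeds 75).
    (d): 78 − 8 = 70 ≤ 75 [not met]
    (e): 92 − 22 = 70 ≤ 75 [not met]
  The appellant does not carry Stage II.2.
So the department prevails on this issue.
Per-issue: Issue I → department; Issue II → department. The appellant must prevail on at least one issue; overall, the department prevails.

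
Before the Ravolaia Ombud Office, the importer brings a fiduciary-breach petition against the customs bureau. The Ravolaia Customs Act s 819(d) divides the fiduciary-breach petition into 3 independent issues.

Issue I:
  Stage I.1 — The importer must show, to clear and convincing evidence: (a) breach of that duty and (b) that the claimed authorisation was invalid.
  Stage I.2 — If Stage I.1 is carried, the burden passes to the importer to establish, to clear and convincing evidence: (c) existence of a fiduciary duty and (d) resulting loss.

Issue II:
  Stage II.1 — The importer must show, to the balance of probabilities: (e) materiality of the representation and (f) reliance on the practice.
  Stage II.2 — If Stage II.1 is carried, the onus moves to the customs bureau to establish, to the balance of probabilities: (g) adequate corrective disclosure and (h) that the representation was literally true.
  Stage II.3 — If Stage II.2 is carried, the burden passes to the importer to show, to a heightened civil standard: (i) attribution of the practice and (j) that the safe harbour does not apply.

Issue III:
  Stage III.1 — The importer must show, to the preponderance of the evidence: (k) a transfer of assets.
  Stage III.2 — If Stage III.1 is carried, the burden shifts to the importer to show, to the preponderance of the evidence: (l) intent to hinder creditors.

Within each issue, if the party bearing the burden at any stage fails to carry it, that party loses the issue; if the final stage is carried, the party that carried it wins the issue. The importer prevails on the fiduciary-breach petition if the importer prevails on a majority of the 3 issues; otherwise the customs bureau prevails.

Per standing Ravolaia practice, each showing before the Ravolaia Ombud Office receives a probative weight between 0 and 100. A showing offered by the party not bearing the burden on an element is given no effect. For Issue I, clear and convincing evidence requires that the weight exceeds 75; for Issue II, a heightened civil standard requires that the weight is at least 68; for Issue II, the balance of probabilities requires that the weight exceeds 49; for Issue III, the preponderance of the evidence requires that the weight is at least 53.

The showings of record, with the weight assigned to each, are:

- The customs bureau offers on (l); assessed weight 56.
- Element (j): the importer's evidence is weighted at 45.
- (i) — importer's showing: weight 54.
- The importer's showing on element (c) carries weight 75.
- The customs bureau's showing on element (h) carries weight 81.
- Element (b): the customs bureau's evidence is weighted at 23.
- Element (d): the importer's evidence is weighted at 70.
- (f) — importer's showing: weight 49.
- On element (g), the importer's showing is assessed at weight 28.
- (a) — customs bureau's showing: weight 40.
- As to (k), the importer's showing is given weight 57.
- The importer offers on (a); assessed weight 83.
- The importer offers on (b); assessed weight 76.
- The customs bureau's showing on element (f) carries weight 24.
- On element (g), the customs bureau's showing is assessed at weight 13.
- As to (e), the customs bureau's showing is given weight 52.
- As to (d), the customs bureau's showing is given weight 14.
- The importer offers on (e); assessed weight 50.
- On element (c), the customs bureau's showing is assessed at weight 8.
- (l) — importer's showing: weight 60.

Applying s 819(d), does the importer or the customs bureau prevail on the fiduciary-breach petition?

— Issue I —
Stage I.1 — burden on importer; standard: clear and convincing evidence (weight exceeds 75).
    (a): 83 (customs bureau's 40 disregarded) > 75 [met]
    (b): 76 (customs bureau's 23 disregarded) > 75 [met]
  Stage I.1 carried; the burden remains with the importer.
Stage I.2 — burden on importer; standard: clear and convincing evidence (weight exceeds 75).
    (c): 75 (customs bureau's 8 disregarded) ≤ 75 [not met]
    (d): 70 (customs bureau's 14 disregarded) ≤ 75 [not met]
  Not every element is met, so the importer fails to carry Stage I.2.
The analysis ends at Stage I.2; the customs bureau prevails on this issue.
— Issue II —
At Stage II.1 the importer must meet the balance of probabilities (weight exceeds 49): on (e) the weight is 50 (the customs bureau's 52 is given no effect), which does exceed 49, so (e) meets the standard; on (f) the weight is 49 (the customs bureau's 24 is given no effect), which does not exceed 49, so (f) does not meet the standard.
  The importer does not carry Stage II.1.
So the customs bureau prevails on this issue.
— Issue III —
At Stage III.1 the importer must meet the preponderance of the evidence (weight is at least 53): on (k) the weight is 57, ≥ 53, so (k) meets the standard.
  Stage III.1 is satisfied; the importer continues to bear the burden.
At Stage III.2 the importer must meet the preponderance of the evidence (weight is at least 53): on (l) the weight is 60 (the customs bureau's 56 is given no effect), which does reach 53, so (l) meets the standard.
  The importer carries the last stage.
With every stage satisfied, the importer prevails on this issue.
Per-issue: Issue I → customs bureau; Issue II → customs bureau; Issue III → importer. The importer must prevail on a majority of issues; overall, the customs bureau prevails.

customs bureau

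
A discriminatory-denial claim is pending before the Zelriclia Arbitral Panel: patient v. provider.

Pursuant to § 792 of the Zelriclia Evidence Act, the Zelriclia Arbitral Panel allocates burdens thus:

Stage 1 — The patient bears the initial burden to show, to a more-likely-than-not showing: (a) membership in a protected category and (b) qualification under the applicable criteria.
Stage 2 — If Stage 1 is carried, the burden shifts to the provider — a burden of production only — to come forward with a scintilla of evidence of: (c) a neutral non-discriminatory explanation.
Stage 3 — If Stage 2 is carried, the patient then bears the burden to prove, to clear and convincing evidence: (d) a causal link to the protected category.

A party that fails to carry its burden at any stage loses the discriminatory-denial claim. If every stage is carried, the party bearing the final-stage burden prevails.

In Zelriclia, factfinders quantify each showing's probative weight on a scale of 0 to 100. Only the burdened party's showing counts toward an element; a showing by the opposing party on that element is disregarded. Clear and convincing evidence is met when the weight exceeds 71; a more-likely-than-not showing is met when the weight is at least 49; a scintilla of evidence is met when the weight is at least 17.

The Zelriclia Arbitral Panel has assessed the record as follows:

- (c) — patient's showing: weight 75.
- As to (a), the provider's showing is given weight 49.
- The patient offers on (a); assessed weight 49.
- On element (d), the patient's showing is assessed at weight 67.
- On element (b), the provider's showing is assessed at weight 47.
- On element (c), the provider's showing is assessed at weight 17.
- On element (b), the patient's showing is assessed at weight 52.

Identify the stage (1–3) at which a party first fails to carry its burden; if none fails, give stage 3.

Stage 1 — burden on patient; standard: a more-likely-than-not showing (weight is at least 49).
    (a): 49 (provider's 49 disregarded) ≥ 49 [met]
    (b): 52 (provider's 47 disregarded) ≥ 49 [met]
  All elements met. The burden passes to the provider.
Stage 2 — burden on provider; standard: a scintilla of evidence (weight is at least 17).
    (c): 17 (patient's 75 disregarded) ≥ 17 [met]
  Stage 2 is satisfied; the onus moves to the patient.
Stage 3 — burden on patient; standard: clear and convincing evidence (weight exceeds 71).
    (d): 67 ≤ 71 [not met]
  Stage 3 not carried; the patient fails its burden.
The provider prevails.

stage 3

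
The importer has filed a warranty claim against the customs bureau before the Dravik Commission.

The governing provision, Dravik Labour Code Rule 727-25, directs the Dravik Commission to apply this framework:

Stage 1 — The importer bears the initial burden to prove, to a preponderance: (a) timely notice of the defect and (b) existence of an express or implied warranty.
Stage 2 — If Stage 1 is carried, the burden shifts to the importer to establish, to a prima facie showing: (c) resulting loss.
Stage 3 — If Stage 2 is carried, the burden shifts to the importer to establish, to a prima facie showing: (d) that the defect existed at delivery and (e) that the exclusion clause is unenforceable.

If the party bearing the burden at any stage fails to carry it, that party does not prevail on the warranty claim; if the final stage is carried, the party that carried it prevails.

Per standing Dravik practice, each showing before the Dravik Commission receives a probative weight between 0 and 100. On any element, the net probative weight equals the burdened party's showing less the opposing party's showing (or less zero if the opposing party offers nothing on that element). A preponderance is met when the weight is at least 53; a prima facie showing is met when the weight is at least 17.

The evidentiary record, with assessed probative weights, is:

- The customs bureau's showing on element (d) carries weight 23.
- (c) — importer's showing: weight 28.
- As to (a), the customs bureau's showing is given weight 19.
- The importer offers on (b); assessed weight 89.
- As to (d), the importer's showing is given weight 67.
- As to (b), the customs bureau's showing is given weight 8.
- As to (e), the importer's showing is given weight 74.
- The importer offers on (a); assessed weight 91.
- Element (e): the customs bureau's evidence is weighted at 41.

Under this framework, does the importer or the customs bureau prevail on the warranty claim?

Stage 1 (importer, a preponderance, weight is at least 53): (a) net 91−19=72 ≥ 53 — meets; (b) net 89−8=81 ≥ 53 — meets.
  Stage 1 carried; the burden remains with the importer.
Stage 2 (importer, a prima facie showing, weight is at least 17): (c) 28 ≥ 17 — meets.
  Stage 2 is satisfied; the importer continues to bear the burden.
Stage 3 (importer, a prima facie showing, weight is at least 17): (d) net 67−23=44 ≥ 17 — meets; (e) net 74−41=33 ≥ 17 — meets.
  Stage 3 carried; the final stage is satisfied.
With every stage satisfied, the importer prevails.

importer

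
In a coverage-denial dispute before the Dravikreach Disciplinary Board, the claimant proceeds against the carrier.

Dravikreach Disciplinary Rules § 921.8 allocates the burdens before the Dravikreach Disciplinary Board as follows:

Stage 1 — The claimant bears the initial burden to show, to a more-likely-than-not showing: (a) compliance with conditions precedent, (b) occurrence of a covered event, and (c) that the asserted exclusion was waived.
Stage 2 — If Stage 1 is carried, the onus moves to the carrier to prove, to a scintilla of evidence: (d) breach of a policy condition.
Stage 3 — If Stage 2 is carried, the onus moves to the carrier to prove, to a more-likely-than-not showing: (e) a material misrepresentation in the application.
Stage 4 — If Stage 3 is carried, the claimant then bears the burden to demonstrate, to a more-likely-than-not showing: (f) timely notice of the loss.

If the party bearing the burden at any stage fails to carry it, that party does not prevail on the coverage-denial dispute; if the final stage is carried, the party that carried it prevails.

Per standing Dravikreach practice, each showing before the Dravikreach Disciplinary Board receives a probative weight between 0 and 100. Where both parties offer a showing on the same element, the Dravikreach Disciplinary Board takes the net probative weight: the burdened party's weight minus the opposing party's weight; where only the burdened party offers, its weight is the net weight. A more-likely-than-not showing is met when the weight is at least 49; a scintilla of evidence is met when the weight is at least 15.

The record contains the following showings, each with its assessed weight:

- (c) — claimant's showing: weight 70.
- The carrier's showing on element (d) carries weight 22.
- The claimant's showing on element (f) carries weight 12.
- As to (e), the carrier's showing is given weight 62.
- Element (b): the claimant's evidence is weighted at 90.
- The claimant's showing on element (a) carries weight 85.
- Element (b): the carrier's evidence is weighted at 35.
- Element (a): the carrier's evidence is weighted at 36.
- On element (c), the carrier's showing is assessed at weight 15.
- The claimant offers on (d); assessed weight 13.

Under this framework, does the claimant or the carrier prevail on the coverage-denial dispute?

claimant

At Stage 1 the claimant must meet a more-likely-than-not showing (weight is at least 49): on (a) the weight is 85 less the opposing 36 gives net 49, which does reach 49, so (a) meets the standard; on (b) the weight is 90 less the opposing 35 gives net 55, ≥ 49, so (b) meets the standard; on (c) the weight is 70 less the opposing 15 gives net 55, ≥ 49, so (c) meets the standard.
  All elements met. The burden passes to the carrier.
At Stage 2 the carrier must meet a scintilla of evidence (weight is at least 15): on (d) the weight is 22 less the opposing 13 gives net 9, < 15, so (d) does not meet the standard.
  Not every element is met, so the carrier fails to carry Stage 2.
The analysis ends at Stage 2; the claimant prevails.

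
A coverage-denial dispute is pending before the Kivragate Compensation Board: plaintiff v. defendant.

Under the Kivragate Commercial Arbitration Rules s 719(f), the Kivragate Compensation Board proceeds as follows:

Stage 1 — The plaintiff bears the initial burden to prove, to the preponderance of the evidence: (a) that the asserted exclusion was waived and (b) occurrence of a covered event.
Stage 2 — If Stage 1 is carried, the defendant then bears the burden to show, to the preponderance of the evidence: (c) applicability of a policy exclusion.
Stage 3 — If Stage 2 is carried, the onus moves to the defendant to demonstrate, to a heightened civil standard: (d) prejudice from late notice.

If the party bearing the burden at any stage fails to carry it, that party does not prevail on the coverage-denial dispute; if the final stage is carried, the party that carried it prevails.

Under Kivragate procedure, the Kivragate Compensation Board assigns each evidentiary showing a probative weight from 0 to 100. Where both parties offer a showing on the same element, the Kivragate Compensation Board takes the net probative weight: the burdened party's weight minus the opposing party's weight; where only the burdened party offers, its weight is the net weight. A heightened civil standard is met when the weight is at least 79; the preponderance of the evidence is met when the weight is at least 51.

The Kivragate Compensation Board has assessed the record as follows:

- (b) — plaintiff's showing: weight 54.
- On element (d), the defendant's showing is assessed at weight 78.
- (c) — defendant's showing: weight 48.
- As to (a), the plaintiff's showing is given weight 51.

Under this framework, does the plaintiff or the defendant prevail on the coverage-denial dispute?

plaintiff

At Stage 1 the plaintiff must meet the preponderance of the evidence (weight is at least 51): on (a) the weight is 51, ≥ 51, so (a) meets the standard; on (b) the weight is 54, which does reach 51, so (b) meets the standard.
  The plaintiff carries Stage 1; the defendant now bears the burden.
At Stage 2 the defendant must meet the preponderance of the evidence (weight is at least 51): on (c) the weight is 48, < 51, so (c) does not meet the standard.
  Stage 2 not carried; the defendant fails its burden.
So the plaintiff prevails.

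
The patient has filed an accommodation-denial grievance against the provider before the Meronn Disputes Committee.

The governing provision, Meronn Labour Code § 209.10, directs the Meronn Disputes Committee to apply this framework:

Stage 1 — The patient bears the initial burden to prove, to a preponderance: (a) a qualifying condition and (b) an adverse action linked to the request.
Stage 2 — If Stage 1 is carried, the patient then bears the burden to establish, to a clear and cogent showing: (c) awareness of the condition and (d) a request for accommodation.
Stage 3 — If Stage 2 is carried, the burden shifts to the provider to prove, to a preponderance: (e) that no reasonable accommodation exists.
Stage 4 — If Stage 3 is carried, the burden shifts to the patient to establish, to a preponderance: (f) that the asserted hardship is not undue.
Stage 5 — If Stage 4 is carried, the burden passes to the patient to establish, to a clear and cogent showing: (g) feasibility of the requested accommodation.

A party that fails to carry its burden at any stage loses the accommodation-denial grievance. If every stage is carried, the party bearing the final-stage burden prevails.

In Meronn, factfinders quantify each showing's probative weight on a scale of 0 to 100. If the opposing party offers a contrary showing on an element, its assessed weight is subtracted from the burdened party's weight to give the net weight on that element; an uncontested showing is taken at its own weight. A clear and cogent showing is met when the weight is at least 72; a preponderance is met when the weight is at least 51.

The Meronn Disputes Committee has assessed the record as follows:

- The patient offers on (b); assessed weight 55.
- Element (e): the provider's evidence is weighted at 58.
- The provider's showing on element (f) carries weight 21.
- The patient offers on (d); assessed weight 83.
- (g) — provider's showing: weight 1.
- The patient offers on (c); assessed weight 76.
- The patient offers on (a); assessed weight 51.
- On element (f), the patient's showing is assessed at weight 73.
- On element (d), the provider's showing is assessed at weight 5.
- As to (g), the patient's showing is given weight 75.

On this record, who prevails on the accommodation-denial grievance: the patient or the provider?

Stage 1 (patient, a preponderance, weight is at least 51): (a) 51 ≥ 51 — meets; (b) 55 ≥ 51 — meets.
  All elements met. The patient retains the burden for Stage 2.
Stage 2 (patient, a clear and cogent showing, weight is at least 72): (c) 76 ≥ 72 — meets; (d) net 83−5=78 ≥ 72 — meets.
  Stage 2 carried; the burden shifts to the provider.
Stage 3 (provider, a preponderance, weight is at least 51): (e) 58 ≥ 51 — meets.
  Stage 3 carried; the burden shifts to the patient.
Stage 4 (patient, a preponderance, weight is at least 51): (f) net 73−21=52 ≥ 51 — meets.
  Stage 4 carried; the burden remains with the patient.
Stage 5 (patient, a clear and cogent showing, weight is at least 72): (g) net 75−1=74 ≥ 72 — meets.
  Stage 5 carried; the final stage is satisfied.
With every stage satisfied, the patient prevails.

patient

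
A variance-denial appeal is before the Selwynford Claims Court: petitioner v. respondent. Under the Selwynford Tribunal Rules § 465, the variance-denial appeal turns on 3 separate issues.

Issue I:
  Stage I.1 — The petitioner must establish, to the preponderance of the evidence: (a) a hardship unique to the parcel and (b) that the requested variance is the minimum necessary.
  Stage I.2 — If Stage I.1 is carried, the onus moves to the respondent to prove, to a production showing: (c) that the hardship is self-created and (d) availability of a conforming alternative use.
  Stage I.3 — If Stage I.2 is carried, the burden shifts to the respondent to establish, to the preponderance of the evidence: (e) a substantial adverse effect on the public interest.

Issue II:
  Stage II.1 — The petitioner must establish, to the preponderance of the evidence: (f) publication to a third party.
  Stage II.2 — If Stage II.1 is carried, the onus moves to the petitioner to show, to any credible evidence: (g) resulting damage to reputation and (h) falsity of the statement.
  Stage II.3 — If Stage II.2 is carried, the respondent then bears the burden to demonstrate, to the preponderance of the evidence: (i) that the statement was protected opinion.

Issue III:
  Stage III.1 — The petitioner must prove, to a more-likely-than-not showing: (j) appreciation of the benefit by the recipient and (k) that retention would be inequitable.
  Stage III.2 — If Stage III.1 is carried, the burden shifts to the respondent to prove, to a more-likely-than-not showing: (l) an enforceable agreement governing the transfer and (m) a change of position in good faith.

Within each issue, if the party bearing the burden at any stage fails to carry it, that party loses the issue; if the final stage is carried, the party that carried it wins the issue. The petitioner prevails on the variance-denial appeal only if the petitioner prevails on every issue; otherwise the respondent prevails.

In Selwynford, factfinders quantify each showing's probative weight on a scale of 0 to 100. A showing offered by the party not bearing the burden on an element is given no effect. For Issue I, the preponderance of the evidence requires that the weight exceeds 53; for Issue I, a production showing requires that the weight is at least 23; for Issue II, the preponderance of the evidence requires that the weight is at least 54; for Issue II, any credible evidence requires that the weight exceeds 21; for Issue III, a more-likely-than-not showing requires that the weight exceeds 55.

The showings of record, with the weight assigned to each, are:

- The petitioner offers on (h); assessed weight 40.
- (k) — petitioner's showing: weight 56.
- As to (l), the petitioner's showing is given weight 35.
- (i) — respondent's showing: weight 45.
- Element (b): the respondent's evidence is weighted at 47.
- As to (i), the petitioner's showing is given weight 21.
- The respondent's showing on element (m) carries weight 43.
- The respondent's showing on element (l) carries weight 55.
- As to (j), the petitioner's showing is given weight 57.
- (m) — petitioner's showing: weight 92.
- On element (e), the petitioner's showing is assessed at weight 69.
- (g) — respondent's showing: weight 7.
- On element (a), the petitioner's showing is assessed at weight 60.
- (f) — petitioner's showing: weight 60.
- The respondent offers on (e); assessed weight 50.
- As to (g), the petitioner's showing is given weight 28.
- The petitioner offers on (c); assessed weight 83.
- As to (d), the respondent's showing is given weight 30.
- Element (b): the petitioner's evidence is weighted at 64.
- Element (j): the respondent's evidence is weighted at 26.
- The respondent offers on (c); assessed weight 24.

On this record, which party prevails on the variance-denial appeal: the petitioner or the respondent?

— Issue I —
Stage I.1 — burden on petitioner; standard: the preponderance of the evidence (weight exceeds 53).
    (a): 60 > 53 [met]
    (b): 64 (respondent's 47 disregarded) > 53 [met]
  Stage I.1 carried; the burden shifts to the respondent.
Stage I.2 — burden on respondent; standard: a production showing (weight is at least 23).
    (c): 24 (petitioner's 83 disregarded) ≥ 23 [met]
    (d): 30 ≥ 23 [met]
  Stage I.2 carried; the burden remains with the respondent.
Stage I.3 — burden on respondent; standard: the preponderance of the evidence (weight exceeds 53).
    (e): 50 (petitioner's 69 disregarded) ≤ 53 [not met]
  The respondent does not carry Stage I.3.
The petitioner prevails on this issue.
— Issue II —
Stage II.1 — burden on petitioner; standard: the preponderance of the evidence (weight is at least 54).
    (f): 60 ≥ 54 [met]
  Stage II.1 is satisfied; the petitioner continues to bear the burden.
Stage II.2 — burden on petitioner; standard: any credible evidence (weight exceeds 21).
    (g): 28 (respondent's 7 disregarded) > 21 [met]
    (h): 40 > 21 [met]
  The petitioner carries Stage II.2; the respondent now bears the burden.
Stage II.3 — burden on respondent; standard: the preponderance of the evidence (weight is at least 54).
    (i): 45 (petitioner's 21 disregarded) < 54 [not met]
  Stage II.3 not carried; the respondent fails its burden.
The analysis ends at Stage II.3; the petitioner prevails on this issue.
— Issue III —
Stage III.1 — burden on petitioner; standard: a more-likely-than-not showing (weight exceeds 55).
    (j): 57 (respondent's 26 disregarded) > 55 [met]
    (k): 56 > 55 [met]
  Stage III.1 carried; the burden shifts to the respondent.
Stage III.2 — burden on respondent; standard: a more-likely-than-not showing (weight exceeds 55).
    (l): 55 (petitioner's 35 disregarded) ≤ 55 [not met]
    (m): 43 (petitioner's 92 disregarded) ≤ 55 [not met]
  Stage III.2 not carried; the respondent fails its burden.
The analysis ends at Stage III.2; the petitioner prevails on this issue.
Per-issue: Issue I → petitioner; Issue II → petitioner; Issue III → petitioner. The petitioner must prevail on every issue; overall, the petitioner prevails.

petitioner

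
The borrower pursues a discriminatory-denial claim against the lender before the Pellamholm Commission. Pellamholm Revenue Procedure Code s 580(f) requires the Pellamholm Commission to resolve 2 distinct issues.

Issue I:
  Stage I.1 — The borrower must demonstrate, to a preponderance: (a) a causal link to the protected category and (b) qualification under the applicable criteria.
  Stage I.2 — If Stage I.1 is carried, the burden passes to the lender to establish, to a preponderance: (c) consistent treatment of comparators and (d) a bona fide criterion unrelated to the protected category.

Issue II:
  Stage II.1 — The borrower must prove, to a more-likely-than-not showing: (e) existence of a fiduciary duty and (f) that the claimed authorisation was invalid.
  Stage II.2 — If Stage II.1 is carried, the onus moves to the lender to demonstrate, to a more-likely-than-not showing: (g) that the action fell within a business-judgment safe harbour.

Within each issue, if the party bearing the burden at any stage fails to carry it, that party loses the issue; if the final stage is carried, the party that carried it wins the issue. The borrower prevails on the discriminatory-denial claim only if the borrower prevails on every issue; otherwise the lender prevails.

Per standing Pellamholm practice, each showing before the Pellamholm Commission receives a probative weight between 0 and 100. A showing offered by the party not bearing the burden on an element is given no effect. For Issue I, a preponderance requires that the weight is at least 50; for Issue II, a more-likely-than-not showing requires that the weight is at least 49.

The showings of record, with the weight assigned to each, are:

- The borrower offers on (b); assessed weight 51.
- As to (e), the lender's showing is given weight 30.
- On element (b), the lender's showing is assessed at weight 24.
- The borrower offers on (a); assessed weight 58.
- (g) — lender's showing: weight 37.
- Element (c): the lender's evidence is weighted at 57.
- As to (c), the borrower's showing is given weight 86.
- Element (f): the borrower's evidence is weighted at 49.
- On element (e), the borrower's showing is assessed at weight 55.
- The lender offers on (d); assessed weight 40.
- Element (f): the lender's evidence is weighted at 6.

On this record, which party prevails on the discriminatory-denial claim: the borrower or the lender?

borrower

— Issue I —
Stage I.1 — burden on borrower; standard: a preponderance (weight is at least 50).
    (a): 58 ≥ 50 [met]
    (b): 51 (lender's 24 disregarded) ≥ 50 [met]
  All elements met. The burden passes to the lender.
Stage I.2 — burden on lender; standard: a preponderance (weight is at least 50).
    (c): 57 (borrower's 86 disregarded) ≥ 50 [met]
    (d): 40 < 50 [not met]
  The lender does not carry Stage I.2.
So the borrower prevails on this issue.
— Issue II —
At Stage II.1 the borrower must meet a more-likely-than-not showing (weight is at least 49): on (e) the weight is 55 (the lender's 30 is given no effect), which does reach 49, so (e) meets the standard; on (f) the weight is 49 (the lender's 6 is given no effect), ≥ 49, so (f) meets the standard.
  The borrower carries Stage II.1; the lender now bears the burden.
At Stage II.2 the lender must meet a more-likely-than-not showing (weight is at least 49): on (g) the weight is 37, which does not reach 49, so (g) does not meet the standard.
  Not every element is met, so the lender fails to carry Stage II.2.
The analysis ends at Stage II.2; the borrower prevails on this issue.
Per-issue: Issue I → borrower; Issue II → borrower. The borrower must prevail on every issue; overall, the borrower prevails.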